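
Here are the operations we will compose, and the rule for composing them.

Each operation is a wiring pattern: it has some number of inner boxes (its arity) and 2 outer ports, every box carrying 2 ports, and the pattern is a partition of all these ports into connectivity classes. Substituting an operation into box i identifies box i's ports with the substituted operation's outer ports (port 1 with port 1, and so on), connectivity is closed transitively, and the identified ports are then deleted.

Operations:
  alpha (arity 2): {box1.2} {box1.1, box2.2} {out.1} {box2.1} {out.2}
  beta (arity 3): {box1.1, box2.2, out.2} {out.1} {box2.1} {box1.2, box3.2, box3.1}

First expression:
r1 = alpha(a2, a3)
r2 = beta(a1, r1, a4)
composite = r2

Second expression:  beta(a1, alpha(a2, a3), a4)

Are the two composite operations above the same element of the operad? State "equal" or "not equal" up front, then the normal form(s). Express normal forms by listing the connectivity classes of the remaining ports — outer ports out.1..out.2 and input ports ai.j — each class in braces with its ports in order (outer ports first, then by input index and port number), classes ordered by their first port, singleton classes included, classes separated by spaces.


Normal form of the first expression: {out.1} {out.2, a1.1} {a1.2, a4.1, a4.2} {a2.1, a3.2} {a2.2} {a3.1}
Normal form of the second expression: {out.1} {out.2, a1.1} {a1.2, a4.1, a4.2} {a2.1, a3.2} {a2.2} {a3.1}
Identical normal forms: equal.

equal: each reduces to {out.1} {out.2, a1.1} {a1.2, a4.1, a4.2} {a2.1, a3.2} {a2.2} {a3.1}


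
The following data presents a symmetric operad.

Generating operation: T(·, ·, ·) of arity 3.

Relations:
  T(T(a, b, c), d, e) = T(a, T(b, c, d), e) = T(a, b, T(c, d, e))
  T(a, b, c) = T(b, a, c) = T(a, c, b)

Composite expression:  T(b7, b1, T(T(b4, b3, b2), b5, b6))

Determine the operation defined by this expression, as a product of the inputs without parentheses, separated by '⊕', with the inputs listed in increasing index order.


b1 ⊕ b2 ⊕ b3 ⊕ b4 ⊕ b5 ⊕ b6 ⊕ b7

Reordering under T is free, so list the b-inputs canonically.
T(b4, b3, b2) linearizes to b4 ⊕ b3 ⊕ b2
T(T(b4, b3, b2), b5, b6) linearizes to b4 ⊕ b3 ⊕ b2 ⊕ b5 ⊕ b6
T(b7, b1, T(T(b4, b3, b2), b5, b6)) linearizes to b7 ⊕ b1 ⊕ b4 ⊕ b3 ⊕ b2 ⊕ b5 ⊕ b6
sorting the factors by input index: b1 ⊕ b2 ⊕ b3 ⊕ b4 ⊕ b5 ⊕ b6 ⊕ b7


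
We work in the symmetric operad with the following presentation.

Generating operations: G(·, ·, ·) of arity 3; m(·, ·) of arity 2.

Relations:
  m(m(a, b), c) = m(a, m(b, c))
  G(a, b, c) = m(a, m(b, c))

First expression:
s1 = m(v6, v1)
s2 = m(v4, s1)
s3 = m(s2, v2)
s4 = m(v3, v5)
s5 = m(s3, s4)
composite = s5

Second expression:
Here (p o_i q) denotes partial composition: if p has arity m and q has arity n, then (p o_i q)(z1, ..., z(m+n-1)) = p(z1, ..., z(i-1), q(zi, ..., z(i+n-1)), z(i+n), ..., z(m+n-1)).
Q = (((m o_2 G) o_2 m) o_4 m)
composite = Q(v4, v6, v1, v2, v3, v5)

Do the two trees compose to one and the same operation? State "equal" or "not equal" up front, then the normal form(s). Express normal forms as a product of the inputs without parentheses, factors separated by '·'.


equal; the common form is v4 · v6 · v1 · v2 · v3 · v5

The first expression reduces to v4 · v6 · v1 · v2 · v3 · v5
The second expression reduces to v4 · v6 · v1 · v2 · v3 · v5
Same normal form: equal.


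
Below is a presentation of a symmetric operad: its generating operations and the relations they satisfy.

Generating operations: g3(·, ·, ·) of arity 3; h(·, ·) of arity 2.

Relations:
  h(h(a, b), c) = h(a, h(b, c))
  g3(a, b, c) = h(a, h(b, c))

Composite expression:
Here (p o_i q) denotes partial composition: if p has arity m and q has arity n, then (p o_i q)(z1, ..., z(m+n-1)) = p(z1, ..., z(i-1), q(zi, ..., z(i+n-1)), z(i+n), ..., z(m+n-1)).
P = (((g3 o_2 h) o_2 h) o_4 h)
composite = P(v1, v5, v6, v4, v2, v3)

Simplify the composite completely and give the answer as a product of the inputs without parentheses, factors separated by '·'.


v1 · v5 · v6 · v4 · v2 · v3

All parenthesizations of g3 agree; list the v-inputs left to right.
h(v5, v6) spells out as v5 · v6
h(v4, v2) spells out as v4 · v2
h(h(v5, v6), h(v4, v2)) spells out as v5 · v6 · v4 · v2
g3(v1, h(h(v5, v6), h(v4, v2)), v3) spells out as v1 · v5 · v6 · v4 · v2 · v3


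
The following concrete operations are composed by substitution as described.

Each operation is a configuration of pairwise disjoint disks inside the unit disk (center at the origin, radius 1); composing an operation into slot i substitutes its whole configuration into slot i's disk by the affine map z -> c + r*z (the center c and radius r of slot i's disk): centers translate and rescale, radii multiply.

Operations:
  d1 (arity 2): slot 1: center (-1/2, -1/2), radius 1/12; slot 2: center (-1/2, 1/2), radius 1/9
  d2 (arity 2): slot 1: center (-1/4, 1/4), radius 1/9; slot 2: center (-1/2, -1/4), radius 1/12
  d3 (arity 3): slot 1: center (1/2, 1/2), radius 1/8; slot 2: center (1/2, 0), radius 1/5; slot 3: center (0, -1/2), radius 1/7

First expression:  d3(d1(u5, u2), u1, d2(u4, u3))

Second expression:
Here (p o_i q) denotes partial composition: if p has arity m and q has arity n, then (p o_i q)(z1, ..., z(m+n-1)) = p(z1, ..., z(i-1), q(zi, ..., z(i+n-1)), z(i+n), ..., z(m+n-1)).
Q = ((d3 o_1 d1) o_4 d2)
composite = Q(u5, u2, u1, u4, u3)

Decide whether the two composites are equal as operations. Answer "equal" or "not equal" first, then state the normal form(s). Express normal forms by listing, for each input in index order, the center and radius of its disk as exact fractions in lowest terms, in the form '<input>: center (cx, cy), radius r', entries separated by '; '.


equal — both sides give u1: center (1/2, 0), radius 1/5; u2: center (7/16, 9/16), radius 1/72; u3: center (-1/14, -15/28), radius 1/84; u4: center (-1/28, -13/28), radius 1/63; u5: center (7/16, 7/16), radius 1/96


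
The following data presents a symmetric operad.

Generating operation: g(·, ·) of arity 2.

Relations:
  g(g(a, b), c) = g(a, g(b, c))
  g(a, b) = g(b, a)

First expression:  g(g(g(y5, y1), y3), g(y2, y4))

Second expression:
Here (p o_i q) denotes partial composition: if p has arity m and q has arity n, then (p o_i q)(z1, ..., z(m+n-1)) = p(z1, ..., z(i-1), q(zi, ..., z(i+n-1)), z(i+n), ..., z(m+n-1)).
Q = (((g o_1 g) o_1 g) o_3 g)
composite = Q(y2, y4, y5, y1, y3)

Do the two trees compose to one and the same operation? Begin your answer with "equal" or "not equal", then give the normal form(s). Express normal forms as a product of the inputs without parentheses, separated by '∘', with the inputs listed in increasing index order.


The first expression, normalized: y1 ∘ y2 ∘ y3 ∘ y4 ∘ y5
The second expression, normalized: y1 ∘ y2 ∘ y3 ∘ y4 ∘ y5
The normal forms match — equal.

equal — both sides give y1 ∘ y2 ∘ y3 ∘ y4 ∘ y5


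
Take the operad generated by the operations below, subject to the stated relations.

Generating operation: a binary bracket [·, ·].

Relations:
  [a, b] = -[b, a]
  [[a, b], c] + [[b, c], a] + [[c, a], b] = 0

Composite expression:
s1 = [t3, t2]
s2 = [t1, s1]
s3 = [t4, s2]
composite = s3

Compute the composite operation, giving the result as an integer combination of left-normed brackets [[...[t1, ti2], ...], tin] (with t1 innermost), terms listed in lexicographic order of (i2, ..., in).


A multilinear Lie element is pinned by t1-initial words (t1 innermost).
Composite bracket: [t4, [t1, [t3, t2]]]
Full expansion: 8 signed words from ab - ba (2^3 = 8).
Only words starting with t1 matter:
  sign of t1t2t3t4 is +1, so it contributes +[[[t1, t2], t3], t4]
  sign of t1t3t2t4 is -1, so it contributes -[[[t1, t3], t2], t4]

[[[t1, t2], t3], t4] - [[[t1, t3], t2], t4]


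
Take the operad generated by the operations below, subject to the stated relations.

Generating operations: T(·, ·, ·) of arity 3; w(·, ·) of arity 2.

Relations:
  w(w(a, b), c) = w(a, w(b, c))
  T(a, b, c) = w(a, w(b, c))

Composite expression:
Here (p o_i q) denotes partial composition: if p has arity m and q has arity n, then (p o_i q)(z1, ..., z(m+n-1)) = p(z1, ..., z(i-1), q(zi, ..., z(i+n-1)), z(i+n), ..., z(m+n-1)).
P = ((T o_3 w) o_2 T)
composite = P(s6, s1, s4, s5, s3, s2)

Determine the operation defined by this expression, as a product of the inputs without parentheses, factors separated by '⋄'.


s6 ⋄ s1 ⋄ s4 ⋄ s5 ⋄ s3 ⋄ s2


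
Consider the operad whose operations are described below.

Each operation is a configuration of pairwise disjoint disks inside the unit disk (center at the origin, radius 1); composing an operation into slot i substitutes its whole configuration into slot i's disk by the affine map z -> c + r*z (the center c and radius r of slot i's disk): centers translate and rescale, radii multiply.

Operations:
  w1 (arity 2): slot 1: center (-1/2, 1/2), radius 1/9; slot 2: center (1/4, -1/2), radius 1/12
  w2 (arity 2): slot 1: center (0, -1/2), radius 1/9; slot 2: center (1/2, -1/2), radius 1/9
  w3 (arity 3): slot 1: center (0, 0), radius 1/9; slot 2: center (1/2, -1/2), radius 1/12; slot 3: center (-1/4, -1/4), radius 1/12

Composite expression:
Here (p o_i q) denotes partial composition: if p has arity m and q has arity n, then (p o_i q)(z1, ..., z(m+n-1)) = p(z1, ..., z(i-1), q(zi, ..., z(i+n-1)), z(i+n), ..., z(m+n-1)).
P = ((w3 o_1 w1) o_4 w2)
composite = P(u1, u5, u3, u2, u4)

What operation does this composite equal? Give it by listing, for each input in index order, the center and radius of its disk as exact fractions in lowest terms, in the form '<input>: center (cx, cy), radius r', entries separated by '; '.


u1: center (-1/18, 1/18), radius 1/81; u2: center (-1/4, -7/24), radius 1/108; u3: center (1/2, -1/2), radius 1/12; u4: center (-5/24, -7/24), radius 1/108; u5: center (1/36, -1/18), radius 1/108


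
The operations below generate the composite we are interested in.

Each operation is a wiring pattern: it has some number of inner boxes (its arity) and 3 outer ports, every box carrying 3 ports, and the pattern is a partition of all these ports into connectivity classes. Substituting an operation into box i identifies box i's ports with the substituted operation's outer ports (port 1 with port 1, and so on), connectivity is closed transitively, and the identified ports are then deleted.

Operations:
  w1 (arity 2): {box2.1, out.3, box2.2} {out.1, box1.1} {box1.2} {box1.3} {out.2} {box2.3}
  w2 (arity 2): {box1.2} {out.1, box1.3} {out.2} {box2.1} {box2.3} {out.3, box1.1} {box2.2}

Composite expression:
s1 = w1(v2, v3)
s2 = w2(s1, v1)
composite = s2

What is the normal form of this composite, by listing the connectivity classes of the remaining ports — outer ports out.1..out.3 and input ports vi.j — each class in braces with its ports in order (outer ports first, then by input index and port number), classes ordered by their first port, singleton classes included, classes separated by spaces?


{out.1, v3.1, v3.2} {out.2} {out.3, v2.1} {v1.1} {v1.2} {v1.3} {v2.2} {v2.3} {v3.3}

Connectivity passes through glued w2-boundaries; trace each wire chain.
stage w1: inputs (v2, v3), connectivity {out.1, v2.1} {out.2} {out.3, v3.1, v3.2} {v2.2} {v2.3} {v3.3}, out.j its boundary
stage w2: inputs (v2, v3, v1), connectivity {out.1, v3.1, v3.2} {out.2} {out.3, v2.1} {v1.1} {v1.2} {v1.3} {v2.2} {v2.3} {v3.3}, out.j its boundary


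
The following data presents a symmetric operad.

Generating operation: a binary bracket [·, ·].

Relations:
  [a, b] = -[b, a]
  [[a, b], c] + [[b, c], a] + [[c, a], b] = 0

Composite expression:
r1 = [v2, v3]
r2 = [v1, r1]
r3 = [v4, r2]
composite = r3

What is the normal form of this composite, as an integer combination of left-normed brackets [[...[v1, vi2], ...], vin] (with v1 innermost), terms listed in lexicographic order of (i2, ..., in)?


Antisymmetry and Jacobi reduce to v1-anchored left-normed brackets.
Composite bracket: [v4, [v1, [v2, v3]]]
Each bracket splits as ab - ba, giving 8 signed words (2^3 = 8).
Collect the words opening with v1:
  word v1v2v3v4 has sign -1, contributing -[[[v1, v2], v3], v4]
  word v1v3v2v4 has sign +1, contributing +[[[v1, v3], v2], v4]

-[[[v1, v2], v3], v4] + [[[v1, v3], v2], v4]


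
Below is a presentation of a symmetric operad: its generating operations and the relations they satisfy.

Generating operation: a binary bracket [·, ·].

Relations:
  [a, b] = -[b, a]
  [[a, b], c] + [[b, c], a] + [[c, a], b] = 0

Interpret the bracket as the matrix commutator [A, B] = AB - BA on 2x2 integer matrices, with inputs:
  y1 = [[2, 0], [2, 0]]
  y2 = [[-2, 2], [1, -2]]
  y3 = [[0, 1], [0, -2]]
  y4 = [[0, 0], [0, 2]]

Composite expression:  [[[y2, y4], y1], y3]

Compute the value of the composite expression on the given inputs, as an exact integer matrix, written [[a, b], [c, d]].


[y2, y4] = [[0, 4], [-2, 0]]
[[y2, y4], y1] = [[8, -8], [-4, -8]]
[[[y2, y4], y1], y3] = [[4, 32], [-8, -4]]

[[4, 32], [-8, -4]]


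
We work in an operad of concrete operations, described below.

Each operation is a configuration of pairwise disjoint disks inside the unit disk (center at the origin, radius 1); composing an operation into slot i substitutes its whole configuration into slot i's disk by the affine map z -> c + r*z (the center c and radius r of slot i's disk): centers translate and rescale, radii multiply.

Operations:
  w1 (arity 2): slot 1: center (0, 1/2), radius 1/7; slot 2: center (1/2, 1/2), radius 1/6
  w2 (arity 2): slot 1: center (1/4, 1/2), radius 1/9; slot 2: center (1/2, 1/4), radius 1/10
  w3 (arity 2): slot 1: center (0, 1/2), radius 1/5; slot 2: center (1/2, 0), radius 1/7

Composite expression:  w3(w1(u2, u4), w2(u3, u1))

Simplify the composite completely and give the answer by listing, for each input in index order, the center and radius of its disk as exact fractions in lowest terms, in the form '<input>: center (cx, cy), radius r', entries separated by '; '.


u1: center (4/7, 1/28), radius 1/70; u2: center (0, 3/5), radius 1/35; u3: center (15/28, 1/14), radius 1/63; u4: center (1/10, 3/5), radius 1/30

Affine substitution under w3: radii multiply and u-centers shift.
input u2: composing its 2 substitution steps yields center (0, 3/5), radius 1/35
input u4: composing its 2 substitution steps yields center (1/10, 3/5), radius 1/30
input u3: composing its 2 substitution steps yields center (15/28, 1/14), radius 1/63
input u1: composing its 2 substitution steps yields center (4/7, 1/28), radius 1/70


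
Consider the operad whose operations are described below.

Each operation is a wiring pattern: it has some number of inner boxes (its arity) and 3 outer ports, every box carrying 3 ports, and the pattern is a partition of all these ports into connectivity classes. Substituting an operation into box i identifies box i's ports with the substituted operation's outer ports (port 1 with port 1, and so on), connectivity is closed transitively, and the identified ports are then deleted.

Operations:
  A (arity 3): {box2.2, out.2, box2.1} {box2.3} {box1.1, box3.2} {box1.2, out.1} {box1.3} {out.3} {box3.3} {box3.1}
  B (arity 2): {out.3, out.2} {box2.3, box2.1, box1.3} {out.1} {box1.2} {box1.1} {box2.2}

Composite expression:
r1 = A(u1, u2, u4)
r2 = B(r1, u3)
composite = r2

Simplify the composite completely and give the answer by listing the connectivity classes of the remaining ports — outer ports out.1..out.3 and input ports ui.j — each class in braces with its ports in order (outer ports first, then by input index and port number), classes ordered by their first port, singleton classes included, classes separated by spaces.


{out.1} {out.2, out.3} {u1.1, u4.2} {u1.2} {u1.3} {u2.1, u2.2} {u2.3} {u3.1, u3.3} {u3.2} {u4.1} {u4.3}

Treat the ports identified at B as solder joints: merge, then drop.
through A, on inputs (u1, u2, u4): {out.1, u1.2} {out.2, u2.1, u2.2} {out.3} {u1.1, u4.2} {u1.3} {u2.3} {u4.1} {u4.3} (out.j = stage outer ports)
through B, on inputs (u1, u2, u4, u3): {out.1} {out.2, out.3} {u1.1, u4.2} {u1.2} {u1.3} {u2.1, u2.2} {u2.3} {u3.1, u3.3} {u3.2} {u4.1} {u4.3} (out.j = stage outer ports)


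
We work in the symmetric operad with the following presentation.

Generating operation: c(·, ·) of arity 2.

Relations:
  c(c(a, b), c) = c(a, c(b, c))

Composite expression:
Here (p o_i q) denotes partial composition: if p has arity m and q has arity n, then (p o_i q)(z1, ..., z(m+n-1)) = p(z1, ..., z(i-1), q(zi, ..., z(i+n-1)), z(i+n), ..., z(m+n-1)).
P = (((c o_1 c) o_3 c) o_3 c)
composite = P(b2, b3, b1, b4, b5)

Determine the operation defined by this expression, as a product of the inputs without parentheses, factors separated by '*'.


b2 * b3 * b1 * b4 * b5

Under associativity of c, the answer is the b's in reading order.
c(b2, b3) flattens to b2 * b3
c(b1, b4) flattens to b1 * b4
c(c(b1, b4), b5) flattens to b1 * b4 * b5
c(c(b2, b3), c(c(b1, b4), b5)) flattens to b2 * b3 * b1 * b4 * b5


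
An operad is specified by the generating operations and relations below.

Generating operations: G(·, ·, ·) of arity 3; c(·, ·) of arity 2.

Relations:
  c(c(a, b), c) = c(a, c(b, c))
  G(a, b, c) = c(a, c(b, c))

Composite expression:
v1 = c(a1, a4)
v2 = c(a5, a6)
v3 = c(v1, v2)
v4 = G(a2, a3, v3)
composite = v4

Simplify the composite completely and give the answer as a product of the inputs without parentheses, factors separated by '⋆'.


Under associativity of G, the answer is the a's in reading order.
c(a1, a4) unparenthesizes to a1 ⋆ a4
c(a5, a6) unparenthesizes to a5 ⋆ a6
c(c(a1, a4), c(a5, a6)) unparenthesizes to a1 ⋆ a4 ⋆ a5 ⋆ a6
G(a2, a3, c(c(a1, a4), c(a5, a6))) unparenthesizes to a2 ⋆ a3 ⋆ a1 ⋆ a4 ⋆ a5 ⋆ a6

a2 ⋆ a3 ⋆ a1 ⋆ a4 ⋆ a5 ⋆ a6


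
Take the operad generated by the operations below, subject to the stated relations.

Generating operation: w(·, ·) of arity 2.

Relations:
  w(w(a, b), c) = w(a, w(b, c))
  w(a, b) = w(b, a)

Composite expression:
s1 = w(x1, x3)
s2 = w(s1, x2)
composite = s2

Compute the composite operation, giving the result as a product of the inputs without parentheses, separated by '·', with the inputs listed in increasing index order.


With w associative and commutative, the x-input set is all that matters.
w(x1, x3) linearizes to x1 · x3
w(w(x1, x3), x2) linearizes to x1 · x3 · x2
the factors in increasing index order: x1 · x2 · x3

x1 · x2 · x3


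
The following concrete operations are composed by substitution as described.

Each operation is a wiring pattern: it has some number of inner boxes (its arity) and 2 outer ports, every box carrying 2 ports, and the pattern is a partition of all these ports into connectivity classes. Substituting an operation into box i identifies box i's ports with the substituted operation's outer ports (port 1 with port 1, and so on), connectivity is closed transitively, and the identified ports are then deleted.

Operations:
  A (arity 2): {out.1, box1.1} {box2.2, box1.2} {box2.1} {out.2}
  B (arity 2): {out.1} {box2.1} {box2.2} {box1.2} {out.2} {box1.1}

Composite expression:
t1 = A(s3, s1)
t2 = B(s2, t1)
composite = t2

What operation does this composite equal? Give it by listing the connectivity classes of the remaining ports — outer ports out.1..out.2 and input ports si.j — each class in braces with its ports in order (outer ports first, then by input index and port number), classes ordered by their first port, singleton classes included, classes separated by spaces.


{out.1} {out.2} {s1.1} {s1.2, s3.2} {s2.1} {s2.2} {s3.1}


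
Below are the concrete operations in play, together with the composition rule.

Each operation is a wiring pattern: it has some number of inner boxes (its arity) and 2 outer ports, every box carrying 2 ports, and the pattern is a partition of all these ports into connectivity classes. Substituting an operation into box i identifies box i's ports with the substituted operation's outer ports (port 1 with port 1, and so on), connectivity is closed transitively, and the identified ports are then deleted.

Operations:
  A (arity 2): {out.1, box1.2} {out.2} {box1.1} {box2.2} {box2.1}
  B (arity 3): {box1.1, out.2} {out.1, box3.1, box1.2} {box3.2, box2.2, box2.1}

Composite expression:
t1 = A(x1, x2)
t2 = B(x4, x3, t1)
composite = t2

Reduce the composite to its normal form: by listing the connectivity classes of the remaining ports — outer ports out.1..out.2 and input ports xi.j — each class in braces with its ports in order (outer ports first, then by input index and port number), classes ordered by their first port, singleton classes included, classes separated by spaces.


{out.1, x1.2, x4.2} {out.2, x4.1} {x1.1} {x2.1} {x2.2} {x3.1, x3.2}


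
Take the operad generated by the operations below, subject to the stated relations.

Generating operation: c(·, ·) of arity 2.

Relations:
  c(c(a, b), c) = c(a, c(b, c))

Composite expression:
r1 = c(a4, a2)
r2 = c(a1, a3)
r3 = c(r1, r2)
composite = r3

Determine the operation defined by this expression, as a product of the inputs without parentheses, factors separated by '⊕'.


a4 ⊕ a2 ⊕ a1 ⊕ a3

All parenthesizations of c agree; list the a-inputs left to right.
c(a4, a2) linearizes to a4 ⊕ a2
c(a1, a3) linearizes to a1 ⊕ a3
c(c(a4, a2), c(a1, a3)) linearizes to a4 ⊕ a2 ⊕ a1 ⊕ a3


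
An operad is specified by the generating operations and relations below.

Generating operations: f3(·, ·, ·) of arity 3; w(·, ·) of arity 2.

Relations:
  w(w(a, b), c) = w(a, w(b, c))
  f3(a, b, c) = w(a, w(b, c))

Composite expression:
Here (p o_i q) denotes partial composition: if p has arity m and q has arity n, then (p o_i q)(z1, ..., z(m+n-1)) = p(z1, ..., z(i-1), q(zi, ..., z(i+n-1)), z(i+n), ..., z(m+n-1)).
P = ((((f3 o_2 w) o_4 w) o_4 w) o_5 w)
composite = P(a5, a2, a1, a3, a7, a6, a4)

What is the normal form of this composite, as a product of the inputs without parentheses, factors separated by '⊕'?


Every regrouping of f3 is equal, so read the a-inputs in written order.
w(a2, a1) linearizes to a2 ⊕ a1
w(a7, a6) linearizes to a7 ⊕ a6
w(a3, w(a7, a6)) linearizes to a3 ⊕ a7 ⊕ a6
w(w(a3, w(a7, a6)), a4) linearizes to a3 ⊕ a7 ⊕ a6 ⊕ a4
f3(a5, w(a2, a1), w(w(a3, w(a7, a6)), a4)) linearizes to a5 ⊕ a2 ⊕ a1 ⊕ a3 ⊕ a7 ⊕ a6 ⊕ a4

a5 ⊕ a2 ⊕ a1 ⊕ a3 ⊕ a7 ⊕ a6 ⊕ a4


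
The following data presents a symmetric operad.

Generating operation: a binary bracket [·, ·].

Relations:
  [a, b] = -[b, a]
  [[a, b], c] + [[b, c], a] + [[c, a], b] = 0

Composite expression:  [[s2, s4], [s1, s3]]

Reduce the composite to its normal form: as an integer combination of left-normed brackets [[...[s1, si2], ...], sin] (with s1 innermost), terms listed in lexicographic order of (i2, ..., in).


-[[[s1, s3], s2], s4] + [[[s1, s3], s4], s2]


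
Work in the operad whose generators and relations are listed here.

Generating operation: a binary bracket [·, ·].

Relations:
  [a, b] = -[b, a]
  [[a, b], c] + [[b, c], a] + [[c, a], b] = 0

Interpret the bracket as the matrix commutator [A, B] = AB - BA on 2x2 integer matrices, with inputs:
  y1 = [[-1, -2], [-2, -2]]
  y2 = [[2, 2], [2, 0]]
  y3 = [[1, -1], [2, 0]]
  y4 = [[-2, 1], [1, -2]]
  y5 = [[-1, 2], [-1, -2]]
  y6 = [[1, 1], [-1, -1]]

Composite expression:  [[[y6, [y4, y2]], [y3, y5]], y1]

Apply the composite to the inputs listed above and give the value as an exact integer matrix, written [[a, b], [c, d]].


[[96, 24], [24, -96]]

[y4, y2] = [[0, -2], [2, 0]]
[y6, [y4, y2]] = [[0, -4], [-4, 0]]
[y3, y5] = [[-3, 3], [3, 3]]
[[y6, [y4, y2]], [y3, y5]] = [[0, -24], [24, 0]]
[[[y6, [y4, y2]], [y3, y5]], y1] = [[96, 24], [24, -96]]


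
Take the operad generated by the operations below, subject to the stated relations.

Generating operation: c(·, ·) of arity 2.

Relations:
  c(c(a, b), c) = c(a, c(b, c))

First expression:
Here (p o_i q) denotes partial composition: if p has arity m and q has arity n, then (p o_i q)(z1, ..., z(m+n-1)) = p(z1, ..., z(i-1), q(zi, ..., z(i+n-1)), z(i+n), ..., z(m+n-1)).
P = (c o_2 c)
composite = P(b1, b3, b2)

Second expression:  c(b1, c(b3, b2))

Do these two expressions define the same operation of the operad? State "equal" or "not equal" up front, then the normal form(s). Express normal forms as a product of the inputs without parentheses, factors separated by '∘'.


equal: each reduces to b1 ∘ b3 ∘ b2

The first expression reduces to b1 ∘ b3 ∘ b2
The second expression reduces to b1 ∘ b3 ∘ b2
The normal forms match — equal.


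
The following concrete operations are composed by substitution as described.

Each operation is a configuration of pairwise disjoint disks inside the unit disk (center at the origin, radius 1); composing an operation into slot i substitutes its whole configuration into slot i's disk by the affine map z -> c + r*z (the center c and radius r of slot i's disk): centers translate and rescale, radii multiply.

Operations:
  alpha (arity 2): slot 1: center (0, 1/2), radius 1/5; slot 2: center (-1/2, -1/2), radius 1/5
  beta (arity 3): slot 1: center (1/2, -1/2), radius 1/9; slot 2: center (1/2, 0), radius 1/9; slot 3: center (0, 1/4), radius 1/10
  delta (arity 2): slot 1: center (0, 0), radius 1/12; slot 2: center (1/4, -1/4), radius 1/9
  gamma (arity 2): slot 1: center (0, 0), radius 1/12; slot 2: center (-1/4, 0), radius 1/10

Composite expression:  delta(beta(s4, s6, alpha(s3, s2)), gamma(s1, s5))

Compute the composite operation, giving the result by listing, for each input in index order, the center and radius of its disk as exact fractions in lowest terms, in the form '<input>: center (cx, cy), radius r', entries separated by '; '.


s1: center (1/4, -1/4), radius 1/108; s2: center (-1/240, 1/60), radius 1/600; s3: center (0, 1/40), radius 1/600; s4: center (1/24, -1/24), radius 1/108; s5: center (2/9, -1/4), radius 1/90; s6: center (1/24, 0), radius 1/108


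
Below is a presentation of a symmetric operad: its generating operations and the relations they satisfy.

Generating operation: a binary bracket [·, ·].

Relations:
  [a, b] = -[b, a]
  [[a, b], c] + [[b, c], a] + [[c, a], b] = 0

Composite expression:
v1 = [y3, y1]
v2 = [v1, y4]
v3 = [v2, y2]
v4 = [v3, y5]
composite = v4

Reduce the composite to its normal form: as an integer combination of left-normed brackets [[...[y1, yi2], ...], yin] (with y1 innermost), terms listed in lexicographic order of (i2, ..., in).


-[[[[y1, y3], y4], y2], y5]

A multilinear Lie element is pinned by y1-initial words (y1 innermost).
Composite bracket: [[[[y3, y1], y4], y2], y5]
Each bracket splits as ab - ba, giving 16 signed words (2^4 = 16).
The y1-initial words carry the normal form:
  from y1y3y4y2y5, sign -1: term -[[[[y1, y3], y4], y2], y5]


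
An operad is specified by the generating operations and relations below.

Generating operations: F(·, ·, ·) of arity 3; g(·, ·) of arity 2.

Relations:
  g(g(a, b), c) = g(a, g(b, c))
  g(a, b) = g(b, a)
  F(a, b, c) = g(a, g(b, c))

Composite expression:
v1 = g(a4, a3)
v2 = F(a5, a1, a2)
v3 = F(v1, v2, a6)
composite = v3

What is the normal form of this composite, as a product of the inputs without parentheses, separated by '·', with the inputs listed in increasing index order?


a1 · a2 · a3 · a4 · a5 · a6

Any arrangement under F is one operation, so sort the a-inputs.
g(a4, a3) collapses to a4 · a3
F(a5, a1, a2) collapses to a5 · a1 · a2
F(g(a4, a3), F(a5, a1, a2), a6) collapses to a4 · a3 · a5 · a1 · a2 · a6
putting the inputs in ascending order: a1 · a2 · a3 · a4 · a5 · a6


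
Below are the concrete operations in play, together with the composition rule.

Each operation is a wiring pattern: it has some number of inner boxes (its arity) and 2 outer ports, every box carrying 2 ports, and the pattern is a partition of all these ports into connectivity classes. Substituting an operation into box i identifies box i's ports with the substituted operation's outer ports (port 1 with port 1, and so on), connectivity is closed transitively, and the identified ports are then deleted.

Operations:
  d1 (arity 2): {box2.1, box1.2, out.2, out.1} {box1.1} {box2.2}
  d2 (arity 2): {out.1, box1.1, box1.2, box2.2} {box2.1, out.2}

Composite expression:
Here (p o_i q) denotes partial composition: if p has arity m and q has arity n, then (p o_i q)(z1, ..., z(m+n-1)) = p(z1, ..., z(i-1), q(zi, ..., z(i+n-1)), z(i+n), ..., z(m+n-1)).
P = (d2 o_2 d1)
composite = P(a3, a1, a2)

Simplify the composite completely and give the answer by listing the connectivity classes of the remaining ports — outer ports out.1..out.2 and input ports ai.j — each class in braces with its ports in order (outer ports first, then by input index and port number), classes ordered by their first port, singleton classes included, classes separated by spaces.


{out.1, out.2, a1.2, a2.1, a3.1, a3.2} {a1.1} {a2.2}

Two ports join when wires chain via d2-identified ports.
through d1, on inputs (a1, a2): {out.1, out.2, a1.2, a2.1} {a1.1} {a2.2} (out.j = stage outer ports)
through d2, on inputs (a3, a1, a2): {out.1, out.2, a1.2, a2.1, a3.1, a3.2} {a1.1} {a2.2} (out.j = stage outer ports)


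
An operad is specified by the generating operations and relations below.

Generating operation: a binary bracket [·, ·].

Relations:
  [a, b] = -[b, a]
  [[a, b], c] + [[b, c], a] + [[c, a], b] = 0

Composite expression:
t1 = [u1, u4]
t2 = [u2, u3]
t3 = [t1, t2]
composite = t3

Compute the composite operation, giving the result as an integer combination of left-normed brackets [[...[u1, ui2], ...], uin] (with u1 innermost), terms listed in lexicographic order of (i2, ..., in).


A multilinear Lie element is pinned by u1-initial words (u1 innermost).
Composite bracket: [[u1, u4], [u2, u3]]
Each bracket splits as ab - ba, giving 8 signed words (2^3 = 8).
Only words starting with u1 matter:
  sign of u1u4u2u3 is +1, so it contributes +[[[u1, u4], u2], u3]
  sign of u1u4u3u2 is -1, so it contributes -[[[u1, u4], u3], u2]

[[[u1, u4], u2], u3] - [[[u1, u4], u3], u2]


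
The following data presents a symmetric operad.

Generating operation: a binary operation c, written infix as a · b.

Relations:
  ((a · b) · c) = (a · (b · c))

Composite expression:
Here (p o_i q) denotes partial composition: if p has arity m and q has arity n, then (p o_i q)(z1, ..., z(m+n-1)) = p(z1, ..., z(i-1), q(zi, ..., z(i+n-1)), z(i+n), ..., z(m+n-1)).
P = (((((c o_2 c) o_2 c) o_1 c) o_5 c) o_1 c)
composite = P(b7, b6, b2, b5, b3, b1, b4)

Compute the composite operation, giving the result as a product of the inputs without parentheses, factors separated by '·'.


b7 · b6 · b2 · b5 · b3 · b1 · b4

Associativity of c dissolves the nesting; only the b-input order survives.
(b7 · b6) collapses to b7 · b6
((b7 · b6) · b2) collapses to b7 · b6 · b2
(b5 · b3) collapses to b5 · b3
(b1 · b4) collapses to b1 · b4
((b5 · b3) · (b1 · b4)) collapses to b5 · b3 · b1 · b4
(((b7 · b6) · b2) · ((b5 · b3) · (b1 · b4))) collapses to b7 · b6 · b2 · b5 · b3 · b1 · b4


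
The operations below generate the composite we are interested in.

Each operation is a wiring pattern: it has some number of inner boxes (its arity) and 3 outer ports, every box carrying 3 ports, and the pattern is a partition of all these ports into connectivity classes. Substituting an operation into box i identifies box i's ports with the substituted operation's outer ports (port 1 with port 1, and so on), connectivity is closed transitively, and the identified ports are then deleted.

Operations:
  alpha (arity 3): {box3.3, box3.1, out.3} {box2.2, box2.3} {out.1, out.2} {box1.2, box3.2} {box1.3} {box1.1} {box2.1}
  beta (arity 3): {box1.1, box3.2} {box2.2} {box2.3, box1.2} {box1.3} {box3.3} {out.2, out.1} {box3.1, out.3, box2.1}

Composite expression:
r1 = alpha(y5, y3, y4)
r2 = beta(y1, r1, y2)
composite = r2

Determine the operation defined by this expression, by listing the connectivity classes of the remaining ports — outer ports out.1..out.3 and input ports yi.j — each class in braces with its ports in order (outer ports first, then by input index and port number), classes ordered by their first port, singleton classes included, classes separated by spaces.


{out.1, out.2} {out.3, y2.1} {y1.1, y2.2} {y1.2, y4.1, y4.3} {y1.3} {y2.3} {y3.1} {y3.2, y3.3} {y4.2, y5.2} {y5.1} {y5.3}

Reachability decides: close wires over beta-identified ports.
after alpha, the pattern on (y5, y3, y4) reads {out.1, out.2} {out.3, y4.1, y4.3} {y3.1} {y3.2, y3.3} {y4.2, y5.2} {y5.1} {y5.3} (out.j = its outer ports)
after beta, the pattern on (y1, y5, y3, y4, y2) reads {out.1, out.2} {out.3, y2.1} {y1.1, y2.2} {y1.2, y4.1, y4.3} {y1.3} {y2.3} {y3.1} {y3.2, y3.3} {y4.2, y5.2} {y5.1} {y5.3} (out.j = its outer ports)


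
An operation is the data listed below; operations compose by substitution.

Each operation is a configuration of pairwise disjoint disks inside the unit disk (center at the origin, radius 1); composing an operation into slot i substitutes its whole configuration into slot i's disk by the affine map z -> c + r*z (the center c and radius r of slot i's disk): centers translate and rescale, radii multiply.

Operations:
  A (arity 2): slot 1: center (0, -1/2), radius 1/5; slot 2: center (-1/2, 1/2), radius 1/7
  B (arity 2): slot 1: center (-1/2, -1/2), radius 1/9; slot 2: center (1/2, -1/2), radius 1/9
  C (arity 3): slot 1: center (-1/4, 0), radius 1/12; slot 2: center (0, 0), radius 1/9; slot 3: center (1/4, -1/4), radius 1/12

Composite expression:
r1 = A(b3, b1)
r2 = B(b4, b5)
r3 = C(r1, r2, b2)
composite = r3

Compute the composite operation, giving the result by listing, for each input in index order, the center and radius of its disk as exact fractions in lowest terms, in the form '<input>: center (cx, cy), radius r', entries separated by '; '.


Follow each b-input down from C: c' goes to c + r*c', radius to r*r'.
for b3, the 2-step affine chain lands on center (-1/4, -1/24), radius 1/60
for b1, the 2-step affine chain lands on center (-7/24, 1/24), radius 1/84
for b4, the 2-step affine chain lands on center (-1/18, -1/18), radius 1/81
for b5, the 2-step affine chain lands on center (1/18, -1/18), radius 1/81
for b2, the 1-step affine chain lands on center (1/4, -1/4), radius 1/12

b1: center (-7/24, 1/24), radius 1/84; b2: center (1/4, -1/4), radius 1/12; b3: center (-1/4, -1/24), radius 1/60; b4: center (-1/18, -1/18), radius 1/81; b5: center (1/18, -1/18), radius 1/81


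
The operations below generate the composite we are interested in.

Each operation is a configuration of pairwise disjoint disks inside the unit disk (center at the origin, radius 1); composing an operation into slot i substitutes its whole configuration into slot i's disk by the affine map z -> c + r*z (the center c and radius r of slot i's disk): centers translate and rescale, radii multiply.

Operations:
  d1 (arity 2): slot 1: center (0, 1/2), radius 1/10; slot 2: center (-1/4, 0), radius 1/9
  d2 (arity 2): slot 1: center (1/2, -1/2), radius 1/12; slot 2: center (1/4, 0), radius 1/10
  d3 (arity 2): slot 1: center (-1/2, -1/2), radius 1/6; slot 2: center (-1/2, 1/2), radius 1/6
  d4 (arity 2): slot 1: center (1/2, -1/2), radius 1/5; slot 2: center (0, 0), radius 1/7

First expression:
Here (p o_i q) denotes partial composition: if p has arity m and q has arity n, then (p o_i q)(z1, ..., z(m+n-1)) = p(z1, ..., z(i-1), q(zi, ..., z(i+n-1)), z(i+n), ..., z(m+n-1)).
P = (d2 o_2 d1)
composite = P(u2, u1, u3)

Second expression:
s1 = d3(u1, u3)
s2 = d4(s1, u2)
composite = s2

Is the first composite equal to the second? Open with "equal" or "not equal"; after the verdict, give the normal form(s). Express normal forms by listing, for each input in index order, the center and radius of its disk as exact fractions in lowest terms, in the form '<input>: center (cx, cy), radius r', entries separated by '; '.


not equal — first u1: center (1/4, 1/20), radius 1/100; u2: center (1/2, -1/2), radius 1/12; u3: center (9/40, 0), radius 1/90, second u1: center (2/5, -3/5), radius 1/30; u2: center (0, 0), radius 1/7; u3: center (2/5, -2/5), radius 1/30

Reducing the first expression gives u1: center (1/4, 1/20), radius 1/100; u2: center (1/2, -1/2), radius 1/12; u3: center (9/40, 0), radius 1/90
Reducing the second expression gives u1: center (2/5, -3/5), radius 1/30; u2: center (0, 0), radius 1/7; u3: center (2/5, -2/5), radius 1/30
Different reductions; not equal.


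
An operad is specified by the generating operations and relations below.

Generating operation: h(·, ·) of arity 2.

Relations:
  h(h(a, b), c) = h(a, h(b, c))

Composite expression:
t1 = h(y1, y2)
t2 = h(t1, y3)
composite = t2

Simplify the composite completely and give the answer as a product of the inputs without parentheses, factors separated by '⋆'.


y1 ⋆ y2 ⋆ y3

Associativity of h dissolves the nesting; only the y-input order survives.
h(y1, y2) reduces to y1 ⋆ y2
h(h(y1, y2), y3) reduces to y1 ⋆ y2 ⋆ y3


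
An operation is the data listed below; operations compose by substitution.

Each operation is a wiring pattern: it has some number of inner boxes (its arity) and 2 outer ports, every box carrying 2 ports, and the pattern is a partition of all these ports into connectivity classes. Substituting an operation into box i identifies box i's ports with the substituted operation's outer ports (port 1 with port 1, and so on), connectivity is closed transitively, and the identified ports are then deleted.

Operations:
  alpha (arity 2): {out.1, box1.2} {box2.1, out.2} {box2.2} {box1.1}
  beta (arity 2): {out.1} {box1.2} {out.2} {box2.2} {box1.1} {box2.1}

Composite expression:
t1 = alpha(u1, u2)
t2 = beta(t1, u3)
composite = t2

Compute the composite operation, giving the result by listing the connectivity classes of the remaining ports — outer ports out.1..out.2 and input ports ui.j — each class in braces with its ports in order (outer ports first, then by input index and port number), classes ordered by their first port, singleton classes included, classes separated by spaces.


Connectivity passes through glued beta-boundaries; trace each wire chain.
composing alpha on (u1, u2), with out.j its own outer ports: {out.1, u1.2} {out.2, u2.1} {u1.1} {u2.2}
composing beta on (u1, u2, u3), with out.j its own outer ports: {out.1} {out.2} {u1.1} {u1.2} {u2.1} {u2.2} {u3.1} {u3.2}

{out.1} {out.2} {u1.1} {u1.2} {u2.1} {u2.2} {u3.1} {u3.2}


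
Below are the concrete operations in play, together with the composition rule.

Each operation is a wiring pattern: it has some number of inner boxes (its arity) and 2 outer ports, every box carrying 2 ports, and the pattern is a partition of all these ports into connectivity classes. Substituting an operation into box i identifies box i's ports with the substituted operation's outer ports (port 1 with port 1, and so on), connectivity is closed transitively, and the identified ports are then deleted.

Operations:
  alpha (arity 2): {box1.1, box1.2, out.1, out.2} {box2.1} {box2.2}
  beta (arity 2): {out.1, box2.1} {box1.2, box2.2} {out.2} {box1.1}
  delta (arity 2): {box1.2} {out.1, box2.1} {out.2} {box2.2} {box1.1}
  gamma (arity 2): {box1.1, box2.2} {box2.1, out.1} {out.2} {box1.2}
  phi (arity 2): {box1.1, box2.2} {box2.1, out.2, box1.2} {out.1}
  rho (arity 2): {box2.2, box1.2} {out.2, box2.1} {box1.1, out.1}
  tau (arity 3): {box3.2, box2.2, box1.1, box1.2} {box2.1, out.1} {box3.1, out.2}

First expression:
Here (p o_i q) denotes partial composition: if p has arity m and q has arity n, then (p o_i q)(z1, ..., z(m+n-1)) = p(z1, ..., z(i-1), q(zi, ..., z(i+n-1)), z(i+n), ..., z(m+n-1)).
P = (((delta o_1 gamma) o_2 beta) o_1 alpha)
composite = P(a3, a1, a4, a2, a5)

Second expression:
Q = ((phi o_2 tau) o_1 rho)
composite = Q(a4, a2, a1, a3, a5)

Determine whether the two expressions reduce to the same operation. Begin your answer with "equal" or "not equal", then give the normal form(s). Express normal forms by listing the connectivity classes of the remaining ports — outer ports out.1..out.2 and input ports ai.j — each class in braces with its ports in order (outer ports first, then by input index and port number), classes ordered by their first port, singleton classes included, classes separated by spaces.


not equal; the first gives {out.1, a5.1} {out.2} {a1.1} {a1.2} {a2.1} {a2.2, a4.2} {a3.1, a3.2} {a4.1} {a5.2} and the second {out.1} {out.2, a2.1, a3.1} {a1.1, a1.2, a3.2, a5.2} {a2.2, a4.2} {a4.1, a5.1}
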